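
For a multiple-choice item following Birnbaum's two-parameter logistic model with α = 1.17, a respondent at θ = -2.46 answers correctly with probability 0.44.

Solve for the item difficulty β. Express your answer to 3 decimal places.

-2.254

P(θ) = 1 / (1 + exp(−α(θ − β)))
logit(0.44) = ln(0.44/0.56) = -0.2412
β = θ − logit/(α) = -2.46 − (-0.2412)/1.1700 = -2.2539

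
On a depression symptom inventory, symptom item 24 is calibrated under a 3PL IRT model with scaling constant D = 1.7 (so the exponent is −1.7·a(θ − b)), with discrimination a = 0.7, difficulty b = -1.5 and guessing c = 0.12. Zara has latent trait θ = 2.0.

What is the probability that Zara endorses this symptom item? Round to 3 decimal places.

0.987

P(θ) = c + (1 − c) · 1 / (1 + exp(−D·a(θ − b)))
Exponent: 1.7 × 0.7 × (2.0 − (-1.5)) = 4.1650
1/(1 + e^{-4.1650}) = 0.9847
P = 0.12 + 0.88 × 0.9847 = 0.9865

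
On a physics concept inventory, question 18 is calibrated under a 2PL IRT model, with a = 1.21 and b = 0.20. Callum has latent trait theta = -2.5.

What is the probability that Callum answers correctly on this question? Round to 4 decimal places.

0.0367

P(theta) = 1 / (1 + exp(−a(theta − b)))
Exponent: 1.21 × (-2.5 − 0.20) = -3.2670
1/(1 + e^{3.2670}) = 0.0367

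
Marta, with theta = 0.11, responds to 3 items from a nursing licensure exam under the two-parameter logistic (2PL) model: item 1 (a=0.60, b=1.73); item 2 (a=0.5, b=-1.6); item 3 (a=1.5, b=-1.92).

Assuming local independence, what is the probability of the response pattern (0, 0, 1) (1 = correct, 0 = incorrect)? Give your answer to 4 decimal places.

0.2066

P(theta) = 1 / (1 + exp(−a(theta − b)))
P_1 = 1/(1+e^{0.9720}) = 0.2745
P_2 = 1/(1+e^{-0.8550}) = 0.7016
P_3 = 1/(1+e^{-3.0450}) = 0.9546
L = (1−P_1) × (1−P_2) × P_3 = 0.7255 × 0.2984 × 0.9546 = 0.20665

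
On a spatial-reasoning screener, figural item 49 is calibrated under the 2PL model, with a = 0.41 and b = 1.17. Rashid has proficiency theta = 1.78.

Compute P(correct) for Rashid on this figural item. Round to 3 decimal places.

0.562

P(theta) = 1 / (1 + exp(−a(theta − b)))
Exponent: 0.41 × (1.78 − 1.17) = 0.2501
1/(1 + e^{-0.2501}) = 0.5622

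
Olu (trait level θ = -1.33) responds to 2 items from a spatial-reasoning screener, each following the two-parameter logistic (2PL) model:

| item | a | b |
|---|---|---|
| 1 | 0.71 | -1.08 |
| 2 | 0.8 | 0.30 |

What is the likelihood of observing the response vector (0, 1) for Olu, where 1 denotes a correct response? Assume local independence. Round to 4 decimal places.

P(θ) = 1 / (1 + exp(−a(θ − b)))
P_1 = 1/(1+e^{0.1775}) = 0.4557
P_2 = 1/(1+e^{1.3040}) = 0.2135
L = (1−P_1) × P_2 = 0.5443 × 0.2135 = 0.11620

0.1162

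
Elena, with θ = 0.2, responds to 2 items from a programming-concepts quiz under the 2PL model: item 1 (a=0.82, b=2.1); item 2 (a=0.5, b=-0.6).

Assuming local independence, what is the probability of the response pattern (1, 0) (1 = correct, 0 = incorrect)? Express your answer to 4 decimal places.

P(θ) = 1 / (1 + exp(−a(θ − b)))
P_1 = 1/(1+e^{1.5580}) = 0.1739
P_2 = 1/(1+e^{-0.4000}) = 0.5987
L = P_1 × (1−P_2) = 0.1739 × 0.4013 = 0.06980

0.0698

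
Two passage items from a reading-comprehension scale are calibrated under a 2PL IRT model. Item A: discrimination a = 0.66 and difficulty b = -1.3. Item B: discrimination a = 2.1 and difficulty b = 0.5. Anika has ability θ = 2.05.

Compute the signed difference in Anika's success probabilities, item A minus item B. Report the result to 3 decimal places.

P(θ) = 1 / (1 + exp(−a(θ − b)))
P_A = 0.9012
P_B = 0.9629
P_A − P_B = -0.0616

-0.062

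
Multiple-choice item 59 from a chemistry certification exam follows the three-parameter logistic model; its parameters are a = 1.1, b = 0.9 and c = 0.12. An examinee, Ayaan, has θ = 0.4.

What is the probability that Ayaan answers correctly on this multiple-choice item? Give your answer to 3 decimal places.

0.442

P(θ) = c + (1 − c) · 1 / (1 + exp(−a(θ − b)))
Exponent: 1.1 × (0.4 − 0.9) = -0.5500
1/(1 + e^{0.5500}) = 0.3659
P = 0.12 + 0.88 × 0.3659 = 0.4420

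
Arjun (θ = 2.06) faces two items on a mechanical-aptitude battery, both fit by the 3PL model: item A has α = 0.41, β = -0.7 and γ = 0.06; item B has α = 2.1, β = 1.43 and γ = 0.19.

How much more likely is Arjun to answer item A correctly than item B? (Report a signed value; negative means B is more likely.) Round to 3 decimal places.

P(θ) = γ + (1 − γ) · 1 / (1 + exp(−α(θ − β)))
P_A = 0.7708
P_B = 0.8296
P_A − P_B = -0.0589

-0.059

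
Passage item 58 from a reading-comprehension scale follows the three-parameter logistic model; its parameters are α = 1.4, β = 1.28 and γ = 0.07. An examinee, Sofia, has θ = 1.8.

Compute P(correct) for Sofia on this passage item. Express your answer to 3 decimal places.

0.697

P(θ) = γ + (1 − γ) · 1 / (1 + exp(−α(θ − β)))
Exponent: 1.4 × (1.8 − 1.28) = 0.7280
1/(1 + e^{-0.7280}) = 0.6744
P = 0.07 + 0.93 × 0.6744 = 0.6972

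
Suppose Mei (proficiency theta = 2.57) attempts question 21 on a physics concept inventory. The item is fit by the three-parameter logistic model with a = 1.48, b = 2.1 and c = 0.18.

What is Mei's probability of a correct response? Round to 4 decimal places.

0.7271

P(theta) = c + (1 − c) · 1 / (1 + exp(−a(theta − b)))
Exponent: 1.48 × (2.57 − 2.1) = 0.6956
1/(1 + e^{-0.6956}) = 0.6672
P = 0.18 + 0.82 × 0.6672 = 0.7271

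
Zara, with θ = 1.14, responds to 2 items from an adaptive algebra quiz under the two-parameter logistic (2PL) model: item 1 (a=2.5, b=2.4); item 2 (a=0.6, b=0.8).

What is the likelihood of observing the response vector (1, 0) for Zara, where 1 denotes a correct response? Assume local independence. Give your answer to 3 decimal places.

P(θ) = 1 / (1 + exp(−a(θ − b)))
P_1 = 1/(1+e^{3.1500}) = 0.0411
P_2 = 1/(1+e^{-0.2040}) = 0.5508
L = P_1 × (1−P_2) = 0.0411 × 0.4492 = 0.01846

0.018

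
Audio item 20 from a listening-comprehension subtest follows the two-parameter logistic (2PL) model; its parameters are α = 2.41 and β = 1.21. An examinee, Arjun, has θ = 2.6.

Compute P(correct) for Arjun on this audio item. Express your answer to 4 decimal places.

P(θ) = 1 / (1 + exp(−α(θ − β)))
Exponent: 2.41 × (2.6 − 1.21) = 3.3499
1/(1 + e^{-3.3499}) = 0.9661

0.9661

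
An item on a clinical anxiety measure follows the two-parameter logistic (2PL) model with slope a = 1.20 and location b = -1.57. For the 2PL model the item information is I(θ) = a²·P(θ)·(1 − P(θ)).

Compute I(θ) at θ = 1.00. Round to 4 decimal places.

0.0603

P = 1/(1+e^{-3.0840}) = 0.9562
P(1−P) = 0.9562 × 0.0438 = 0.0419
I = a² × P(1−P) = 1.20² × 0.0419 = 0.06027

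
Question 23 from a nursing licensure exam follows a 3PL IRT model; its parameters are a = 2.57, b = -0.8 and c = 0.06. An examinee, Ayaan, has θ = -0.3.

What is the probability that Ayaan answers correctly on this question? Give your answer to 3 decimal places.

0.796

P(θ) = c + (1 − c) · 1 / (1 + exp(−a(θ − b)))
Exponent: 2.57 × (-0.3 − (-0.8)) = 1.2850
1/(1 + e^{-1.2850}) = 0.7833
P = 0.06 + 0.94 × 0.7833 = 0.7963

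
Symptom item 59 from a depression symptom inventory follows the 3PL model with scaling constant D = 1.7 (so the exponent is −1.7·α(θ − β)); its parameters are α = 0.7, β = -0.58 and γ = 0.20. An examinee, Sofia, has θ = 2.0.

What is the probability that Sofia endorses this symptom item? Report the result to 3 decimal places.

0.965

P(θ) = γ + (1 − γ) · 1 / (1 + exp(−D·α(θ − β)))
Exponent: 1.7 × 0.7 × (2.0 − (-0.58)) = 3.0702
1/(1 + e^{-3.0702}) = 0.9556
P = 0.20 + 0.80 × 0.9556 = 0.9645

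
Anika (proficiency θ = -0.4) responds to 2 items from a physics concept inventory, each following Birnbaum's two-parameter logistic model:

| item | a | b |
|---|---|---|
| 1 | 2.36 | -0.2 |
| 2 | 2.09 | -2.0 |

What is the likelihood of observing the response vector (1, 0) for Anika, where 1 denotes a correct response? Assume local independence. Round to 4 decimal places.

P(θ) = 1 / (1 + exp(−a(θ − b)))
P_1 = 1/(1+e^{0.4720}) = 0.3841
P_2 = 1/(1+e^{-3.3440}) = 0.9659
L = P_1 × (1−P_2) = 0.3841 × 0.0341 = 0.01310

0.0131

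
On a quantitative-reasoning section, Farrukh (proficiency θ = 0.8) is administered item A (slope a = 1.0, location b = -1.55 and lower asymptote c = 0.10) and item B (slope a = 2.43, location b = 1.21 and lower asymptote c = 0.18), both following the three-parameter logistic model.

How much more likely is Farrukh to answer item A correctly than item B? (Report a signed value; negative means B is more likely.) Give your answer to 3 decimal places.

0.521

P(θ) = c + (1 − c) · 1 / (1 + exp(−a(θ − b)))
P_A = 0.9216
P_B = 0.4011
P_A − P_B = 0.5205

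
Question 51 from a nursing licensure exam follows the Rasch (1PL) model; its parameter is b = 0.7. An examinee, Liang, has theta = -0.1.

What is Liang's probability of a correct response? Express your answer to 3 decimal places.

P(theta) = 1 / (1 + exp(−(theta − b)))
Exponent: (-0.1 − 0.7) = -0.8000
1/(1 + e^{0.8000}) = 0.3100
P = 0.3100

0.310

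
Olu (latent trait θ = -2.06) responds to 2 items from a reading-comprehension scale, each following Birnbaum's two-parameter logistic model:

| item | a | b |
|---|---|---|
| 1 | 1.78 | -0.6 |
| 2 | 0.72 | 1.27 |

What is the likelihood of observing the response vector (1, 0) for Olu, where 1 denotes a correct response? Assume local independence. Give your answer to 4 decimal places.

P(θ) = 1 / (1 + exp(−a(θ − b)))
P_1 = 1/(1+e^{2.5988}) = 0.0692
P_2 = 1/(1+e^{2.3976}) = 0.0834
L = P_1 × (1−P_2) = 0.0692 × 0.9166 = 0.06345

0.0634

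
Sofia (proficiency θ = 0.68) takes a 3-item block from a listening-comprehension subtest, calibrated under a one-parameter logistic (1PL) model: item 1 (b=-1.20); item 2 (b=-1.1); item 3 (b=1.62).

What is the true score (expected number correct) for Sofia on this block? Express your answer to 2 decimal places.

P(θ) = 1 / (1 + exp(−(θ − b)))
P_1 = 1/(1+e^{-1.8800}) = 0.8676
P_2 = 1/(1+e^{-1.7800}) = 0.8557
P_3 = 1/(1+e^{0.9400}) = 0.2809
E[score] = 0.8676 + 0.8557 + 0.2809 = 2.0042

2.00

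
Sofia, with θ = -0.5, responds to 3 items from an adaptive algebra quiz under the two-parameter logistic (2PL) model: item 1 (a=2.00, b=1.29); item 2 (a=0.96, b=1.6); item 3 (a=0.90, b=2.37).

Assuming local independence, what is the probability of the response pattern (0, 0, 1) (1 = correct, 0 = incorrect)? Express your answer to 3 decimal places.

0.060

P(θ) = 1 / (1 + exp(−a(θ − b)))
P_1 = 1/(1+e^{3.5800}) = 0.0271
P_2 = 1/(1+e^{2.0160}) = 0.1175
P_3 = 1/(1+e^{2.5830}) = 0.0702
L = (1−P_1) × (1−P_2) × P_3 = 0.9729 × 0.8825 × 0.0702 = 0.06030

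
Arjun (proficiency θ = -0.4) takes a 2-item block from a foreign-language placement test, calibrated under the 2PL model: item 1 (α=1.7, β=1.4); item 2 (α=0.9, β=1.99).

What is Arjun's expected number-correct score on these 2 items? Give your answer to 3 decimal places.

0.149

P(θ) = 1 / (1 + exp(−α(θ − β)))
P_1 = 1/(1+e^{3.0600}) = 0.0448
P_2 = 1/(1+e^{2.1510}) = 0.1042
E[score] = 0.0448 + 0.1042 = 0.1490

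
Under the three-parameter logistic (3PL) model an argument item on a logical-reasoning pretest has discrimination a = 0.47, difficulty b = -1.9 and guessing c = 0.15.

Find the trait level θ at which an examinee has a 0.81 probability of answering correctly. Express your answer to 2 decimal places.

P(θ) = c + (1 − c) · 1 / (1 + exp(−a(θ − b)))
Remove guessing floor: (0.81 − 0.15)/(1 − 0.15) = 0.7765
logit = ln(0.7765/0.2235) = 1.2452
θ = b + logit/(a) = -1.9 + 1.2452/0.4700 = 0.7494

0.75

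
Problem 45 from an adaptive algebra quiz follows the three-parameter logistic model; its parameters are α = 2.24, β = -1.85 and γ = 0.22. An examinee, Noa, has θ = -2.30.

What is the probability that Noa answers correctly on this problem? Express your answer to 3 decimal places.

0.429

P(θ) = γ + (1 − γ) · 1 / (1 + exp(−α(θ − β)))
Exponent: 2.24 × (-2.30 − (-1.85)) = -1.0080
1/(1 + e^{1.0080}) = 0.2674
P = 0.22 + 0.78 × 0.2674 = 0.4285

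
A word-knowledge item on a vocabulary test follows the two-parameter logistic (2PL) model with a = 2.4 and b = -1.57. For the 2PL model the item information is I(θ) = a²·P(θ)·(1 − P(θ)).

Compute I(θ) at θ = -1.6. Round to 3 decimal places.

P = 1/(1+e^{0.0720}) = 0.4820
P(1−P) = 0.4820 × 0.5180 = 0.2497
I = a² × P(1−P) = 2.4² × 0.2497 = 1.43814

1.438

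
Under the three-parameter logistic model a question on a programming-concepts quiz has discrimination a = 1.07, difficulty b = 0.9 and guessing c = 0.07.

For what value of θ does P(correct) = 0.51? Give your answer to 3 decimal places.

P(θ) = c + (1 − c) · 1 / (1 + exp(−a(θ − b)))
Remove guessing floor: (0.51 − 0.07)/(1 − 0.07) = 0.4731
logit = ln(0.4731/0.5269) = -0.1076
θ = b + logit/(a) = 0.9 + (-0.1076)/1.0700 = 0.7994

0.799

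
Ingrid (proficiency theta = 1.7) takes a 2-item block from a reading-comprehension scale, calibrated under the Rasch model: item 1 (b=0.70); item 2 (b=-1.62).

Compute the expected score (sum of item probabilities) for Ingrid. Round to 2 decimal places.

P(theta) = 1 / (1 + exp(−(theta − b)))
P_1 = 1/(1+e^{-1.0000}) = 0.7311
P_2 = 1/(1+e^{-3.3200}) = 0.9651
E[score] = 0.7311 + 0.9651 = 1.6962

1.70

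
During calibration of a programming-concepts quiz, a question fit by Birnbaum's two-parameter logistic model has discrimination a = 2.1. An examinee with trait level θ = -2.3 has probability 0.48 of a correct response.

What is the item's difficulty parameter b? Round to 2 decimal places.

P(θ) = 1 / (1 + exp(−a(θ − b)))
logit(0.48) = ln(0.48/0.52) = -0.0800
b = θ − logit/(a) = -2.3 − (-0.0800)/2.1000 = -2.2619

-2.26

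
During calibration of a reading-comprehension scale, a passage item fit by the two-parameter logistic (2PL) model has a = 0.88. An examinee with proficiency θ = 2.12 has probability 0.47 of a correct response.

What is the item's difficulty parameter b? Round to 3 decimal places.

P(θ) = 1 / (1 + exp(−a(θ − b)))
logit(0.47) = ln(0.47/0.53) = -0.1201
b = θ − logit/(a) = 2.12 − (-0.1201)/0.8800 = 2.2565

2.257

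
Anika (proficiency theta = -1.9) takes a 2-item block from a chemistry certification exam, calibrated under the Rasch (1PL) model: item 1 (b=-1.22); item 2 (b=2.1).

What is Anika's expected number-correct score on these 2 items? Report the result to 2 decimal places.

P(theta) = 1 / (1 + exp(−(theta − b)))
P_1 = 1/(1+e^{0.6800}) = 0.3363
P_2 = 1/(1+e^{4.0000}) = 0.0180
E[score] = 0.3363 + 0.0180 = 0.3542

0.35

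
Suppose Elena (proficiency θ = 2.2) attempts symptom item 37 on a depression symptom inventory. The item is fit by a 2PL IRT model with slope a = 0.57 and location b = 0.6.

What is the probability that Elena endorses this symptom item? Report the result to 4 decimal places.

0.7134

P(θ) = 1 / (1 + exp(−a(θ − b)))
Exponent: 0.57 × (2.2 − 0.6) = 0.9120
1/(1 + e^{-0.9120}) = 0.7134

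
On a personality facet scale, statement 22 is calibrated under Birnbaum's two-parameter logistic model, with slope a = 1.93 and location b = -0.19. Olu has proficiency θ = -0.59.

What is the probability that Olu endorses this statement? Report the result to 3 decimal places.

0.316

P(θ) = 1 / (1 + exp(−a(θ − b)))
Exponent: 1.93 × (-0.59 − (-0.19)) = -0.7720
1/(1 + e^{0.7720}) = 0.3160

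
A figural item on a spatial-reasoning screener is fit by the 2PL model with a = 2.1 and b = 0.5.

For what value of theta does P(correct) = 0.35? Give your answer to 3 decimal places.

0.205

P(theta) = 1 / (1 + exp(−a(theta − b)))
logit = ln(0.3500/0.6500) = -0.6190
theta = b + logit/(a) = 0.5 + (-0.6190)/2.1000 = 0.2052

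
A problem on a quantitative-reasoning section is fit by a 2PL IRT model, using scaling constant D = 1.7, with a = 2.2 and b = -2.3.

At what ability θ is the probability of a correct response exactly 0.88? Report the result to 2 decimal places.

-1.77

P(θ) = 1 / (1 + exp(−D·a(θ − b)))
logit = ln(0.8800/0.1200) = 1.9924
θ = b + logit/(1.7·a) = -2.3 + 1.9924/3.7400 = -1.7673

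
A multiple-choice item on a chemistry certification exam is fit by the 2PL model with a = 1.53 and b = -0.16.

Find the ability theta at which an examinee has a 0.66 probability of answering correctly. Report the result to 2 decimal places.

P(theta) = 1 / (1 + exp(−a(theta − b)))
logit = ln(0.6600/0.3400) = 0.6633
theta = b + logit/(a) = -0.16 + 0.6633/1.5300 = 0.2735

0.27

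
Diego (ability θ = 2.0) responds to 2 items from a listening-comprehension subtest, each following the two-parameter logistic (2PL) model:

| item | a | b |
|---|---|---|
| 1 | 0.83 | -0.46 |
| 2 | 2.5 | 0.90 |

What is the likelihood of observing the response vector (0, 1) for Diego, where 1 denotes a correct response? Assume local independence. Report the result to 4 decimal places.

P(θ) = 1 / (1 + exp(−a(θ − b)))
P_1 = 1/(1+e^{-2.0418}) = 0.8851
P_2 = 1/(1+e^{-2.7500}) = 0.9399
L = (1−P_1) × P_2 = 0.1149 × 0.9399 = 0.10798

0.1080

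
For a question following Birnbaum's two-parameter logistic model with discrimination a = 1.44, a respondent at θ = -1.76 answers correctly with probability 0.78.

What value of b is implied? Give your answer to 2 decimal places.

P(θ) = 1 / (1 + exp(−a(θ − b)))
logit(0.78) = ln(0.78/0.22) = 1.2657
b = θ − logit/(a) = -1.76 − 1.2657/1.4400 = -2.6389

-2.64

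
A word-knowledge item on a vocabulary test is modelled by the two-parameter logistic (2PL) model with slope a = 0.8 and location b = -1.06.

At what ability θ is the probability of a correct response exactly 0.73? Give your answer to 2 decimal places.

P(θ) = 1 / (1 + exp(−a(θ − b)))
logit = ln(0.7300/0.2700) = 0.9946
θ = b + logit/(a) = -1.06 + 0.9946/0.8000 = 0.1833

0.18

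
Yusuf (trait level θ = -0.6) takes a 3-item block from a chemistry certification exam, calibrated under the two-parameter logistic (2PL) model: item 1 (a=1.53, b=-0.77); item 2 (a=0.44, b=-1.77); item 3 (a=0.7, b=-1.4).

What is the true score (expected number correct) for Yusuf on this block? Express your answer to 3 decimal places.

1.827

P(θ) = 1 / (1 + exp(−a(θ − b)))
P_1 = 1/(1+e^{-0.2601}) = 0.5647
P_2 = 1/(1+e^{-0.5148}) = 0.6259
P_3 = 1/(1+e^{-0.5600}) = 0.6365
E[score] = 0.5647 + 0.6259 + 0.6365 = 1.8270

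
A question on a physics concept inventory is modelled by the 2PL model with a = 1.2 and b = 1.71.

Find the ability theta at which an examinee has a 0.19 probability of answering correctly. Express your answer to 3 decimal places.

0.502

P(theta) = 1 / (1 + exp(−a(theta − b)))
logit = ln(0.1900/0.8100) = -1.4500
theta = b + logit/(a) = 1.71 + (-1.4500)/1.2000 = 0.5017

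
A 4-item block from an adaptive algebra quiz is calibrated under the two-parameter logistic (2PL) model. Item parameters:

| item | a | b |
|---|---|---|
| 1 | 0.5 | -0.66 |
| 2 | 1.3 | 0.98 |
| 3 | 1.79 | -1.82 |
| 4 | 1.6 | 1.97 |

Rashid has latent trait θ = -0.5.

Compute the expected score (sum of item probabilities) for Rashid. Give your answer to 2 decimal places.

P(θ) = 1 / (1 + exp(−a(θ − b)))
P_1 = 1/(1+e^{-0.0800}) = 0.5200
P_2 = 1/(1+e^{1.9240}) = 0.1274
P_3 = 1/(1+e^{-2.3628}) = 0.9139
P_4 = 1/(1+e^{3.9520}) = 0.0189
E[score] = 0.5200 + 0.1274 + 0.9139 + 0.0189 = 1.5802

1.58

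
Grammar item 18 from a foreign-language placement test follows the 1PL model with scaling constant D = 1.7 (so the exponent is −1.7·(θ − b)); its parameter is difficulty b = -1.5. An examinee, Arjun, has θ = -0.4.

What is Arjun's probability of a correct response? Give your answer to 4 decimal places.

P(θ) = 1 / (1 + exp(−D·(θ − b)))
Exponent: 1.7 × (-0.4 − (-1.5)) = 1.8700
1/(1 + e^{-1.8700}) = 0.8665
P = 0.8665

0.8665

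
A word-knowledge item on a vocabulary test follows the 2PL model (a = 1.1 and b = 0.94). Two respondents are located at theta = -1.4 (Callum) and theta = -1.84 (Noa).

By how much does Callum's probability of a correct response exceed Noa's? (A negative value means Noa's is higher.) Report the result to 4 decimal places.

P(theta) = 1 / (1 + exp(−a(theta − b)))
P(Callum) = 0.0708  [exponent -2.5740]
P(Noa) = 0.0449  [exponent -3.0580]
Difference = 0.0708 − 0.0449 = 0.0260

0.0260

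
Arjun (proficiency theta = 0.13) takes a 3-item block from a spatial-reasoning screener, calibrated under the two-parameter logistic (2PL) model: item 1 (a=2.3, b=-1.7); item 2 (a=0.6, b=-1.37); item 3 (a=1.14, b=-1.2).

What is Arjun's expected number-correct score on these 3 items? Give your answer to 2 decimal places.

2.52

P(theta) = 1 / (1 + exp(−a(theta − b)))
P_1 = 1/(1+e^{-4.2090}) = 0.9854
P_2 = 1/(1+e^{-0.9000}) = 0.7109
P_3 = 1/(1+e^{-1.5162}) = 0.8200
E[score] = 0.9854 + 0.7109 + 0.8200 = 2.5163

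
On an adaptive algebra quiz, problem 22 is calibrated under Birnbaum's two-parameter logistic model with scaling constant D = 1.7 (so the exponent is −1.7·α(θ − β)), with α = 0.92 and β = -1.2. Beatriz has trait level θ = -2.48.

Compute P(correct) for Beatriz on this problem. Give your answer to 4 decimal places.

0.1190

P(θ) = 1 / (1 + exp(−D·α(θ − β)))
Exponent: 1.7 × 0.92 × (-2.48 − (-1.2)) = -2.0019
1/(1 + e^{2.0019}) = 0.1190
P = 0.1190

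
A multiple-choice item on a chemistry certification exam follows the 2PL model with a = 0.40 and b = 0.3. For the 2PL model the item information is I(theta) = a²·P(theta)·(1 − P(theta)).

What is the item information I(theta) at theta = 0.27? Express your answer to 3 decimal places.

0.040

P = 1/(1+e^{0.0120}) = 0.4970
P(1−P) = 0.4970 × 0.5030 = 0.2500
I = a² × P(1−P) = 0.40² × 0.2500 = 0.04000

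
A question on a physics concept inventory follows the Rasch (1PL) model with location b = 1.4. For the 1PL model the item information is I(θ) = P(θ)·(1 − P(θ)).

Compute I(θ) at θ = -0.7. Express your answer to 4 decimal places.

P = 1/(1+e^{2.1000}) = 0.1091
P(1−P) = 0.1091 × 0.8909 = 0.0972
I = P(1−P) = 0.09719

0.0972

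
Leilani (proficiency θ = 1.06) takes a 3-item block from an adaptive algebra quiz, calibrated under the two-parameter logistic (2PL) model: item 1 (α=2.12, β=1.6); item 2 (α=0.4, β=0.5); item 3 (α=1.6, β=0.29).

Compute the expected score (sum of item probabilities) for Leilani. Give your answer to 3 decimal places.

1.571

P(θ) = 1 / (1 + exp(−α(θ − β)))
P_1 = 1/(1+e^{1.1448}) = 0.2414
P_2 = 1/(1+e^{-0.2240}) = 0.5558
P_3 = 1/(1+e^{-1.2320}) = 0.7742
E[score] = 0.2414 + 0.5558 + 0.7742 = 1.5714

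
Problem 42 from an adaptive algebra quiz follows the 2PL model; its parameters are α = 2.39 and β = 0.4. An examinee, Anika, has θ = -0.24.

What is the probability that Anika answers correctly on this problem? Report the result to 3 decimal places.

0.178

P(θ) = 1 / (1 + exp(−α(θ − β)))
Exponent: 2.39 × (-0.24 − 0.4) = -1.5296
1/(1 + e^{1.5296}) = 0.1781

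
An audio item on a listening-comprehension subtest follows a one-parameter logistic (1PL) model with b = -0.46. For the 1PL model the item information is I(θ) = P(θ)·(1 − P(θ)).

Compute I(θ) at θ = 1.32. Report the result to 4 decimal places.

P = 1/(1+e^{-1.7800}) = 0.8557
P(1−P) = 0.8557 × 0.1443 = 0.1235
I = P(1−P) = 0.12348

0.1235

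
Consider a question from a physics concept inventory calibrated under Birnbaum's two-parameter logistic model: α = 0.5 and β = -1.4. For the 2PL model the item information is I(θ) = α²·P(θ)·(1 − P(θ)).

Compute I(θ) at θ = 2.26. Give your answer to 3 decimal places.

P = 1/(1+e^{-1.8300}) = 0.8618
P(1−P) = 0.8618 × 0.1382 = 0.1191
I = α² × P(1−P) = 0.5² × 0.1191 = 0.02978

0.030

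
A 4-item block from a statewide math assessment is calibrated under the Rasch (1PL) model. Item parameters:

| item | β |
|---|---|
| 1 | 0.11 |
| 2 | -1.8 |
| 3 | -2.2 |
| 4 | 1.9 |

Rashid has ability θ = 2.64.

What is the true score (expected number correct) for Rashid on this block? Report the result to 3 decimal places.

3.584

P(θ) = 1 / (1 + exp(−(θ − β)))
P_1 = 1/(1+e^{-2.5300}) = 0.9262
P_2 = 1/(1+e^{-4.4400}) = 0.9883
P_3 = 1/(1+e^{-4.8400}) = 0.9922
P_4 = 1/(1+e^{-0.7400}) = 0.6770
E[score] = 0.9262 + 0.9883 + 0.9922 + 0.6770 = 3.5837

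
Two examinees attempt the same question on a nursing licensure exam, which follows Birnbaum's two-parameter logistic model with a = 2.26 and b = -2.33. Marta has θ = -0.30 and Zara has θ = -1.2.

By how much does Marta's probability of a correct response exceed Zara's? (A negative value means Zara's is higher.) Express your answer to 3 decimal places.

0.062

P(θ) = 1 / (1 + exp(−a(θ − b)))
P(Marta) = 0.9899  [exponent 4.5878]
P(Zara) = 0.9278  [exponent 2.5538]
Difference = 0.9899 − 0.9278 = 0.0621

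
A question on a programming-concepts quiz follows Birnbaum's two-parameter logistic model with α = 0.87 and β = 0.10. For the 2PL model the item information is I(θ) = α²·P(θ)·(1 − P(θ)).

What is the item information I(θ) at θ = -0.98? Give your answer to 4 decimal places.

P = 1/(1+e^{0.9396}) = 0.2810
P(1−P) = 0.2810 × 0.7190 = 0.2020
I = α² × P(1−P) = 0.87² × 0.2020 = 0.15292

0.1529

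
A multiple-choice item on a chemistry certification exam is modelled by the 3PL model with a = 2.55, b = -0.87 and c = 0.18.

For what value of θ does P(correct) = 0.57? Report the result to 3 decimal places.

P(θ) = c + (1 − c) · 1 / (1 + exp(−a(θ − b)))
Remove guessing floor: (0.57 − 0.18)/(1 − 0.18) = 0.4756
logit = ln(0.4756/0.5244) = -0.0976
θ = b + logit/(a) = -0.87 + (-0.0976)/2.5500 = -0.9083

-0.908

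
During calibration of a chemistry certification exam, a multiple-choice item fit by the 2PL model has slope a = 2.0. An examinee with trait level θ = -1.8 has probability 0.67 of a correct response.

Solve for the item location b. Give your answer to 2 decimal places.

-2.15

P(θ) = 1 / (1 + exp(−a(θ − b)))
logit(0.67) = ln(0.67/0.33) = 0.7082
b = θ − logit/(a) = -1.8 − 0.7082/2.0000 = -2.1541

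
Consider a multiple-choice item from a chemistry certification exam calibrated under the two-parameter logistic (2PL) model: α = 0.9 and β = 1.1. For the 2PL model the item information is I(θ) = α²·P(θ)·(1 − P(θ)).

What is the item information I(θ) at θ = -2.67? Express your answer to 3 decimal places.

P = 1/(1+e^{3.3930}) = 0.0325
P(1−P) = 0.0325 × 0.9675 = 0.0315
I = α² × P(1−P) = 0.9² × 0.0315 = 0.02548

0.025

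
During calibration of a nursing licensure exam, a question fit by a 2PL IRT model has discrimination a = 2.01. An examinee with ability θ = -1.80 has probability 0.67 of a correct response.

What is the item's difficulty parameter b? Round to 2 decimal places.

P(θ) = 1 / (1 + exp(−a(θ − b)))
logit(0.67) = ln(0.67/0.33) = 0.7082
b = θ − logit/(a) = -1.80 − 0.7082/2.0100 = -2.1523

-2.15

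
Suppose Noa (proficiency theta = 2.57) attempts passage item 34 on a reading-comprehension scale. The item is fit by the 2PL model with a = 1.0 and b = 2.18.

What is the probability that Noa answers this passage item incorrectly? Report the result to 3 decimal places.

P(theta) = 1 / (1 + exp(−a(theta − b)))
Exponent: 1.0 × (2.57 − 2.18) = 0.3900
1/(1 + e^{-0.3900}) = 0.5963
P(incorrect) = 1 − 0.5963 = 0.4037

0.404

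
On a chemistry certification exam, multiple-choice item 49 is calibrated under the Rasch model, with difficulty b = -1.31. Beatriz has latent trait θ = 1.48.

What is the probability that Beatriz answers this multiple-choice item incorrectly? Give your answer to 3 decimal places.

0.058

P(θ) = 1 / (1 + exp(−(θ − b)))
Exponent: (1.48 − (-1.31)) = 2.7900
1/(1 + e^{-2.7900}) = 0.9421
P = 0.9421
P(incorrect) = 1 − 0.9421 = 0.0579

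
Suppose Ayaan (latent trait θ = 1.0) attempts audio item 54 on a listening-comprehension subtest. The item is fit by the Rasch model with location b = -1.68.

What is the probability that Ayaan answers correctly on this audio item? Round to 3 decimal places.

0.936

P(θ) = 1 / (1 + exp(−(θ − b)))
Exponent: (1.0 − (-1.68)) = 2.6800
1/(1 + e^{-2.6800}) = 0.9358
P = 0.9358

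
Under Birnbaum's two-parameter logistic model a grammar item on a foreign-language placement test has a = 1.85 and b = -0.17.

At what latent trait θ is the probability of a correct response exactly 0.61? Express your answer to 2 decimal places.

P(θ) = 1 / (1 + exp(−a(θ − b)))
logit = ln(0.6100/0.3900) = 0.4473
θ = b + logit/(a) = -0.17 + 0.4473/1.8500 = 0.0718

0.07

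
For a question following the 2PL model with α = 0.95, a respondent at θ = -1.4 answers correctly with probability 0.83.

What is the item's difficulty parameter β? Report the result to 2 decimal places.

-3.07

P(θ) = 1 / (1 + exp(−α(θ − β)))
logit(0.83) = ln(0.83/0.17) = 1.5856
β = θ − logit/(α) = -1.4 − 1.5856/0.9500 = -3.0691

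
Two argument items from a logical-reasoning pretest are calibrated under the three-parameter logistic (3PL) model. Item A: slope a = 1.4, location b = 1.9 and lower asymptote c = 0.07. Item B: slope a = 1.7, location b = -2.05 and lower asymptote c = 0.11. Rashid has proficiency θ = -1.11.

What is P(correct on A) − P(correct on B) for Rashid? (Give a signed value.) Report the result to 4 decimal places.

P(θ) = c + (1 − c) · 1 / (1 + exp(−a(θ − b)))
P_A = 0.0836
P_B = 0.8502
P_A − P_B = -0.7667

-0.7667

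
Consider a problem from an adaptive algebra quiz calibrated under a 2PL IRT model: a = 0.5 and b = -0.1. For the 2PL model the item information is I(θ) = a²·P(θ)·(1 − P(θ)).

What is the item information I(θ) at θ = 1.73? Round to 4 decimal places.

P = 1/(1+e^{-0.9150}) = 0.7140
P(1−P) = 0.7140 × 0.2860 = 0.2042
I = a² × P(1−P) = 0.5² × 0.2042 = 0.05105

0.0510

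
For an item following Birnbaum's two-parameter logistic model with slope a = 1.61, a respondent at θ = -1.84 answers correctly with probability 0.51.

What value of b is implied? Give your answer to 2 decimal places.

P(θ) = 1 / (1 + exp(−a(θ − b)))
logit(0.51) = ln(0.51/0.49) = 0.0400
b = θ − logit/(a) = -1.84 − 0.0400/1.6100 = -1.8648

-1.86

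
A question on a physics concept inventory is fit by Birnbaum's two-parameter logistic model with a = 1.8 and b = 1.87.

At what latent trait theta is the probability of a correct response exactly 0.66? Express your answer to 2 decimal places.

P(theta) = 1 / (1 + exp(−a(theta − b)))
logit = ln(0.6600/0.3400) = 0.6633
theta = b + logit/(a) = 1.87 + 0.6633/1.8000 = 2.2385

2.24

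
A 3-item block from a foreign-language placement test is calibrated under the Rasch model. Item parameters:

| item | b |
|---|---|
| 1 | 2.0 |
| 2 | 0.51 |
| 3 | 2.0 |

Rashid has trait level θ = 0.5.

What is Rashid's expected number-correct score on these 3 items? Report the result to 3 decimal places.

P(θ) = 1 / (1 + exp(−(θ − b)))
P_1 = 1/(1+e^{1.5000}) = 0.1824
P_2 = 1/(1+e^{0.0100}) = 0.4975
P_3 = 1/(1+e^{1.5000}) = 0.1824
E[score] = 0.1824 + 0.4975 + 0.1824 = 0.8624

0.862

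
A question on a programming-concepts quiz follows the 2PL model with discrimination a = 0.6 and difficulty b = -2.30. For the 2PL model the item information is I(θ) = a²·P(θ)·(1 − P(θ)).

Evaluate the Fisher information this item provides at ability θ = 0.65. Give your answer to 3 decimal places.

0.045

P = 1/(1+e^{-1.7700}) = 0.8545
P(1−P) = 0.8545 × 0.1455 = 0.1244
I = a² × P(1−P) = 0.6² × 0.1244 = 0.04477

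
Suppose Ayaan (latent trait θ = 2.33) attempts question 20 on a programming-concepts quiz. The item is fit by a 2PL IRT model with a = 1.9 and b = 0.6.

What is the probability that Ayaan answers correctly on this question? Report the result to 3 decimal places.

0.964

P(θ) = 1 / (1 + exp(−a(θ − b)))
Exponent: 1.9 × (2.33 − 0.6) = 3.2870
1/(1 + e^{-3.2870}) = 0.9640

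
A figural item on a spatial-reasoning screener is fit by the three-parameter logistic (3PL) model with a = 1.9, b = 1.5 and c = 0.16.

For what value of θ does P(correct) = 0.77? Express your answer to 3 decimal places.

P(θ) = c + (1 − c) · 1 / (1 + exp(−a(θ − b)))
Remove guessing floor: (0.77 − 0.16)/(1 − 0.16) = 0.7262
logit = ln(0.7262/0.2738) = 0.9754
θ = b + logit/(a) = 1.5 + 0.9754/1.9000 = 2.0134

2.013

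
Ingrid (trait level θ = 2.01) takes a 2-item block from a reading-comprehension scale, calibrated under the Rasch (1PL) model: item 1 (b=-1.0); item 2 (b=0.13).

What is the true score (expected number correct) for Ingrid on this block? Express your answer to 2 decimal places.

1.82

P(θ) = 1 / (1 + exp(−(θ − b)))
P_1 = 1/(1+e^{-3.0100}) = 0.9530
P_2 = 1/(1+e^{-1.8800}) = 0.8676
E[score] = 0.9530 + 0.8676 = 1.8206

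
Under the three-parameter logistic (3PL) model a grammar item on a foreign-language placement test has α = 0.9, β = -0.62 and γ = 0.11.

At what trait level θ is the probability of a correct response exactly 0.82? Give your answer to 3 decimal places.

P(θ) = γ + (1 − γ) · 1 / (1 + exp(−α(θ − β)))
Remove guessing floor: (0.82 − 0.11)/(1 − 0.11) = 0.7978
logit = ln(0.7978/0.2022) = 1.3723
θ = β + logit/(α) = -0.62 + 1.3723/0.9000 = 0.9048

0.905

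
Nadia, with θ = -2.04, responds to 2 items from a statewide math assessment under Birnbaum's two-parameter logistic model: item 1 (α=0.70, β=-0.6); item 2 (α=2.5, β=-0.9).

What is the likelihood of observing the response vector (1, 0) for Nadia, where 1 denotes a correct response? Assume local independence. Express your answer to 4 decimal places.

P(θ) = 1 / (1 + exp(−α(θ − β)))
P_1 = 1/(1+e^{1.0080}) = 0.2674
P_2 = 1/(1+e^{2.8500}) = 0.0547
L = P_1 × (1−P_2) = 0.2674 × 0.9453 = 0.25275

0.2528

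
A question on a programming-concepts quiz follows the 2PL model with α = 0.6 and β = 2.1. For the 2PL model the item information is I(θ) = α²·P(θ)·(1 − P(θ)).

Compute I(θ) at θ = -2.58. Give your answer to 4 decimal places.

0.0193

P = 1/(1+e^{2.8080}) = 0.0569
P(1−P) = 0.0569 × 0.9431 = 0.0537
I = α² × P(1−P) = 0.6² × 0.0537 = 0.01932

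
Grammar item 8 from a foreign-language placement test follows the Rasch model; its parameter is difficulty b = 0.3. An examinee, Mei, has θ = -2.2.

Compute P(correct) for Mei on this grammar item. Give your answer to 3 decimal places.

0.076

P(θ) = 1 / (1 + exp(−(θ − b)))
Exponent: (-2.2 − 0.3) = -2.5000
1/(1 + e^{2.5000}) = 0.0759
P = 0.0759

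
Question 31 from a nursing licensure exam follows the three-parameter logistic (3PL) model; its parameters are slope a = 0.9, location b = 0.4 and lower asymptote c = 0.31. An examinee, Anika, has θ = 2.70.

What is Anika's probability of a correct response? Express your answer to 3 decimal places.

P(θ) = c + (1 − c) · 1 / (1 + exp(−a(θ − b)))
Exponent: 0.9 × (2.70 − 0.4) = 2.0700
1/(1 + e^{-2.0700}) = 0.8880
P = 0.31 + 0.69 × 0.8880 = 0.9227

0.923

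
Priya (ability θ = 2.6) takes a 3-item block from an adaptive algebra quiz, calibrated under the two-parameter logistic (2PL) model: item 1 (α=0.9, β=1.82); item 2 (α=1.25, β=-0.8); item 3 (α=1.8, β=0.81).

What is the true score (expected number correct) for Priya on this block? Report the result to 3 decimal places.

2.616

P(θ) = 1 / (1 + exp(−α(θ − β)))
P_1 = 1/(1+e^{-0.7020}) = 0.6686
P_2 = 1/(1+e^{-4.2500}) = 0.9859
P_3 = 1/(1+e^{-3.2220}) = 0.9617
E[score] = 0.6686 + 0.9859 + 0.9617 = 2.6162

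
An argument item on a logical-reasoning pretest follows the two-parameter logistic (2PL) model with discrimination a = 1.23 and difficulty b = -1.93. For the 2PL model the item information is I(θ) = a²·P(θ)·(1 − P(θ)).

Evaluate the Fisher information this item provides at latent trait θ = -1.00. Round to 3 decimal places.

P = 1/(1+e^{-1.1439}) = 0.7584
P(1−P) = 0.7584 × 0.2416 = 0.1832
I = a² × P(1−P) = 1.23² × 0.1832 = 0.27721

0.277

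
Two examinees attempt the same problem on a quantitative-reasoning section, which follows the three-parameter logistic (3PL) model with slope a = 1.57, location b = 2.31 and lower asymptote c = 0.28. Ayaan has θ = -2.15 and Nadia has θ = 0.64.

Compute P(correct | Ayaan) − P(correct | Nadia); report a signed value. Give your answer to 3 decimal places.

P(θ) = c + (1 − c) · 1 / (1 + exp(−a(θ − b)))
P(Ayaan) = 0.2807  [exponent -7.0022]
P(Nadia) = 0.3288  [exponent -2.6219]
Difference = 0.2807 − 0.3288 = -0.0481

-0.048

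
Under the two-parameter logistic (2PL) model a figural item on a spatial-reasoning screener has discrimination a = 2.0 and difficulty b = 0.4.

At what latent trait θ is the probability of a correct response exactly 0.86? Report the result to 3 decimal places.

P(θ) = 1 / (1 + exp(−a(θ − b)))
logit = ln(0.8600/0.1400) = 1.8153
θ = b + logit/(a) = 0.4 + 1.8153/2.0000 = 1.3076

1.308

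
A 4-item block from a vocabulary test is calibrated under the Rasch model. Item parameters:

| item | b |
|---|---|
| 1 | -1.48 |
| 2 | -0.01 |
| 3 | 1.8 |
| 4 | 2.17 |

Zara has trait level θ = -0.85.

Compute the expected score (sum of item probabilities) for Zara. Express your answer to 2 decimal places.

P(θ) = 1 / (1 + exp(−(θ − b)))
P_1 = 1/(1+e^{-0.6300}) = 0.6525
P_2 = 1/(1+e^{0.8400}) = 0.3015
P_3 = 1/(1+e^{2.6500}) = 0.0660
P_4 = 1/(1+e^{3.0200}) = 0.0465
E[score] = 0.6525 + 0.3015 + 0.0660 + 0.0465 = 1.0665

1.07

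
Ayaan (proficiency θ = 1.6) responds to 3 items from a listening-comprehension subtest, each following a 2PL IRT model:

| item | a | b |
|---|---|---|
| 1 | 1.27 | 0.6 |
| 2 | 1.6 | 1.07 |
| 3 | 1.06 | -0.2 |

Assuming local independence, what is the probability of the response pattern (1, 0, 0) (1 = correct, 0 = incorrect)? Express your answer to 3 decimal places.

0.030

P(θ) = 1 / (1 + exp(−a(θ − b)))
P_1 = 1/(1+e^{-1.2700}) = 0.7807
P_2 = 1/(1+e^{-0.8480}) = 0.7001
P_3 = 1/(1+e^{-1.9080}) = 0.8708
L = P_1 × (1−P_2) × (1−P_3) = 0.7807 × 0.2999 × 0.1292 = 0.03025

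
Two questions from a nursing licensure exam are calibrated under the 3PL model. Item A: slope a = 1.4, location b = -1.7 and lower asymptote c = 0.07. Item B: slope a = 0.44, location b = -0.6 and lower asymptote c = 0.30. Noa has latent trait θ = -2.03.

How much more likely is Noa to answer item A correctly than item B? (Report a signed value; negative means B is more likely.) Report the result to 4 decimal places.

-0.1139

P(θ) = c + (1 − c) · 1 / (1 + exp(−a(θ − b)))
P_A = 0.4295
P_B = 0.5434
P_A − P_B = -0.1139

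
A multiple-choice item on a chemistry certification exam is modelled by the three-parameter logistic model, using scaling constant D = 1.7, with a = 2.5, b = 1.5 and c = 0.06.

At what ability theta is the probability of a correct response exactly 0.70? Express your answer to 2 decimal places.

1.68

P(theta) = c + (1 − c) · 1 / (1 + exp(−D·a(theta − b)))
Remove guessing floor: (0.70 − 0.06)/(1 − 0.06) = 0.6809
logit = ln(0.6809/0.3191) = 0.7577
theta = b + logit/(1.7·a) = 1.5 + 0.7577/4.2500 = 1.6783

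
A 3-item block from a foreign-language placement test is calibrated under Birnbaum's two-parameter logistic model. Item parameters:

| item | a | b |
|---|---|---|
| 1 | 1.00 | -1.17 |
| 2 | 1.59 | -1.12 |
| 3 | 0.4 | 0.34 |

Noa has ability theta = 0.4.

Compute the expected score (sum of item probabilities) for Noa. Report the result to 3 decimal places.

P(theta) = 1 / (1 + exp(−a(theta − b)))
P_1 = 1/(1+e^{-1.5700}) = 0.8278
P_2 = 1/(1+e^{-2.4168}) = 0.9181
P_3 = 1/(1+e^{-0.0240}) = 0.5060
E[score] = 0.8278 + 0.9181 + 0.5060 = 2.2519

2.252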